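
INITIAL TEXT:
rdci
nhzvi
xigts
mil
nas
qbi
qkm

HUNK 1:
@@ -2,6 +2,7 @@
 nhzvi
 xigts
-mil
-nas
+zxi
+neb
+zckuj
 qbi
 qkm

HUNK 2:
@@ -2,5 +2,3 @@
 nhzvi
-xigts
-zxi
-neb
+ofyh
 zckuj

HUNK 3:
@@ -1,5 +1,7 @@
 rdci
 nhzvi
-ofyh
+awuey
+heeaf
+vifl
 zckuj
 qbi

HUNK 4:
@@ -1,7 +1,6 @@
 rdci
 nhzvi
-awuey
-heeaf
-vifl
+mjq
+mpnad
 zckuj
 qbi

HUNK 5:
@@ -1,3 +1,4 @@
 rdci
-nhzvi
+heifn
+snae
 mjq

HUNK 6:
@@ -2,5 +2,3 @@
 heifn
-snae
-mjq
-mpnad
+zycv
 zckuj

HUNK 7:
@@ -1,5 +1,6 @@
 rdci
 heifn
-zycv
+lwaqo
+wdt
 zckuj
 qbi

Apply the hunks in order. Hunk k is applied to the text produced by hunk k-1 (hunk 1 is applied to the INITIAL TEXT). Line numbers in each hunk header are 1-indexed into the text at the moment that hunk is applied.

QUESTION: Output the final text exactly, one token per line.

Answer: rdci
heifn
lwaqo
wdt
zckuj
qbi
qkm

Derivation:
Hunk 1: at line 2 remove [mil,nas] add [zxi,neb,zckuj] -> 8 lines: rdci nhzvi xigts zxi neb zckuj qbi qkm
Hunk 2: at line 2 remove [xigts,zxi,neb] add [ofyh] -> 6 lines: rdci nhzvi ofyh zckuj qbi qkm
Hunk 3: at line 1 remove [ofyh] add [awuey,heeaf,vifl] -> 8 lines: rdci nhzvi awuey heeaf vifl zckuj qbi qkm
Hunk 4: at line 1 remove [awuey,heeaf,vifl] add [mjq,mpnad] -> 7 lines: rdci nhzvi mjq mpnad zckuj qbi qkm
Hunk 5: at line 1 remove [nhzvi] add [heifn,snae] -> 8 lines: rdci heifn snae mjq mpnad zckuj qbi qkm
Hunk 6: at line 2 remove [snae,mjq,mpnad] add [zycv] -> 6 lines: rdci heifn zycv zckuj qbi qkm
Hunk 7: at line 1 remove [zycv] add [lwaqo,wdt] -> 7 lines: rdci heifn lwaqo wdt zckuj qbi qkm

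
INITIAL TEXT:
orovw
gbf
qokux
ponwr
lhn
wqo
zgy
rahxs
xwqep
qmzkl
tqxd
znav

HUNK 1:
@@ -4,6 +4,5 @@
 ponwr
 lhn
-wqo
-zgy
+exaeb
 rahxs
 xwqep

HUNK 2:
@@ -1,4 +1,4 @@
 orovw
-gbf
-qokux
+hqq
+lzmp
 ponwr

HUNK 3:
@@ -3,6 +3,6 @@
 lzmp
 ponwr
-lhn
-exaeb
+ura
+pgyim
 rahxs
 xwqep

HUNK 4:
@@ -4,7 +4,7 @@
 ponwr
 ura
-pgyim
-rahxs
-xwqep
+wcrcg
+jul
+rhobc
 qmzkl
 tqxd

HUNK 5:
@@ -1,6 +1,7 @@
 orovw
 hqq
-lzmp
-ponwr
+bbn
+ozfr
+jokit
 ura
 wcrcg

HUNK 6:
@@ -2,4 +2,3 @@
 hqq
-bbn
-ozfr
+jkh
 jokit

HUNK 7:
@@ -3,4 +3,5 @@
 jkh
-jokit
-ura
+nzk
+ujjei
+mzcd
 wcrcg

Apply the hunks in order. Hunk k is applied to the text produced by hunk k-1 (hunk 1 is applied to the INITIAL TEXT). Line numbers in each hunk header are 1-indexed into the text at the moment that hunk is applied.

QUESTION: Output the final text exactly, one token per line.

Answer: orovw
hqq
jkh
nzk
ujjei
mzcd
wcrcg
jul
rhobc
qmzkl
tqxd
znav

Derivation:
Hunk 1: at line 4 remove [wqo,zgy] add [exaeb] -> 11 lines: orovw gbf qokux ponwr lhn exaeb rahxs xwqep qmzkl tqxd znav
Hunk 2: at line 1 remove [gbf,qokux] add [hqq,lzmp] -> 11 lines: orovw hqq lzmp ponwr lhn exaeb rahxs xwqep qmzkl tqxd znav
Hunk 3: at line 3 remove [lhn,exaeb] add [ura,pgyim] -> 11 lines: orovw hqq lzmp ponwr ura pgyim rahxs xwqep qmzkl tqxd znav
Hunk 4: at line 4 remove [pgyim,rahxs,xwqep] add [wcrcg,jul,rhobc] -> 11 lines: orovw hqq lzmp ponwr ura wcrcg jul rhobc qmzkl tqxd znav
Hunk 5: at line 1 remove [lzmp,ponwr] add [bbn,ozfr,jokit] -> 12 lines: orovw hqq bbn ozfr jokit ura wcrcg jul rhobc qmzkl tqxd znav
Hunk 6: at line 2 remove [bbn,ozfr] add [jkh] -> 11 lines: orovw hqq jkh jokit ura wcrcg jul rhobc qmzkl tqxd znav
Hunk 7: at line 3 remove [jokit,ura] add [nzk,ujjei,mzcd] -> 12 lines: orovw hqq jkh nzk ujjei mzcd wcrcg jul rhobc qmzkl tqxd znav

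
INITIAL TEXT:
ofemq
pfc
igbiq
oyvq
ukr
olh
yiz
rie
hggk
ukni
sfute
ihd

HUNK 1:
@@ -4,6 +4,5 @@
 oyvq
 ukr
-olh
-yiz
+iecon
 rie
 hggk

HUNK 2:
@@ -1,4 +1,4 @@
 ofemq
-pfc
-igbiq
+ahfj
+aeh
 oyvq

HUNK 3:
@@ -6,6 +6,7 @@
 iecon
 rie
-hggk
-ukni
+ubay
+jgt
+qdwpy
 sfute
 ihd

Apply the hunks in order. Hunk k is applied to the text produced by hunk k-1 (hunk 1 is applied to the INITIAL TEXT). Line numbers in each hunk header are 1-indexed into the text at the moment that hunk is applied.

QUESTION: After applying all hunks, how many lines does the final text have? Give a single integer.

Answer: 12

Derivation:
Hunk 1: at line 4 remove [olh,yiz] add [iecon] -> 11 lines: ofemq pfc igbiq oyvq ukr iecon rie hggk ukni sfute ihd
Hunk 2: at line 1 remove [pfc,igbiq] add [ahfj,aeh] -> 11 lines: ofemq ahfj aeh oyvq ukr iecon rie hggk ukni sfute ihd
Hunk 3: at line 6 remove [hggk,ukni] add [ubay,jgt,qdwpy] -> 12 lines: ofemq ahfj aeh oyvq ukr iecon rie ubay jgt qdwpy sfute ihd
Final line count: 12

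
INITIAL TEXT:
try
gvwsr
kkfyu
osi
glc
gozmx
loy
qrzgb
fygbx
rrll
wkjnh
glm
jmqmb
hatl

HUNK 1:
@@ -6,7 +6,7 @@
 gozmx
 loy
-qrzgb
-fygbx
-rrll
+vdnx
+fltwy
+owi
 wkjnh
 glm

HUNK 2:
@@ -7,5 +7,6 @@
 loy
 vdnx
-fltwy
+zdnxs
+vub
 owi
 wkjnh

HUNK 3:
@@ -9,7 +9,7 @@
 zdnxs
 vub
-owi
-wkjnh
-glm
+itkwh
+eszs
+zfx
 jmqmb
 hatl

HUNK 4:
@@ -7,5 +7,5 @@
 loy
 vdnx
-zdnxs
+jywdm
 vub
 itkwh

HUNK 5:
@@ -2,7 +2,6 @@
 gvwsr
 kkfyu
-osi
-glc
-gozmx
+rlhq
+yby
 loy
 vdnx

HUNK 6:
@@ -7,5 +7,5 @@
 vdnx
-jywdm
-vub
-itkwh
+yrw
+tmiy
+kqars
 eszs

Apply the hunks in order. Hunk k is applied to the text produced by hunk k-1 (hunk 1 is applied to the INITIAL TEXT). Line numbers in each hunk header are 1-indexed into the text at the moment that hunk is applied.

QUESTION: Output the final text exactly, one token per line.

Answer: try
gvwsr
kkfyu
rlhq
yby
loy
vdnx
yrw
tmiy
kqars
eszs
zfx
jmqmb
hatl

Derivation:
Hunk 1: at line 6 remove [qrzgb,fygbx,rrll] add [vdnx,fltwy,owi] -> 14 lines: try gvwsr kkfyu osi glc gozmx loy vdnx fltwy owi wkjnh glm jmqmb hatl
Hunk 2: at line 7 remove [fltwy] add [zdnxs,vub] -> 15 lines: try gvwsr kkfyu osi glc gozmx loy vdnx zdnxs vub owi wkjnh glm jmqmb hatl
Hunk 3: at line 9 remove [owi,wkjnh,glm] add [itkwh,eszs,zfx] -> 15 lines: try gvwsr kkfyu osi glc gozmx loy vdnx zdnxs vub itkwh eszs zfx jmqmb hatl
Hunk 4: at line 7 remove [zdnxs] add [jywdm] -> 15 lines: try gvwsr kkfyu osi glc gozmx loy vdnx jywdm vub itkwh eszs zfx jmqmb hatl
Hunk 5: at line 2 remove [osi,glc,gozmx] add [rlhq,yby] -> 14 lines: try gvwsr kkfyu rlhq yby loy vdnx jywdm vub itkwh eszs zfx jmqmb hatl
Hunk 6: at line 7 remove [jywdm,vub,itkwh] add [yrw,tmiy,kqars] -> 14 lines: try gvwsr kkfyu rlhq yby loy vdnx yrw tmiy kqars eszs zfx jmqmb hatl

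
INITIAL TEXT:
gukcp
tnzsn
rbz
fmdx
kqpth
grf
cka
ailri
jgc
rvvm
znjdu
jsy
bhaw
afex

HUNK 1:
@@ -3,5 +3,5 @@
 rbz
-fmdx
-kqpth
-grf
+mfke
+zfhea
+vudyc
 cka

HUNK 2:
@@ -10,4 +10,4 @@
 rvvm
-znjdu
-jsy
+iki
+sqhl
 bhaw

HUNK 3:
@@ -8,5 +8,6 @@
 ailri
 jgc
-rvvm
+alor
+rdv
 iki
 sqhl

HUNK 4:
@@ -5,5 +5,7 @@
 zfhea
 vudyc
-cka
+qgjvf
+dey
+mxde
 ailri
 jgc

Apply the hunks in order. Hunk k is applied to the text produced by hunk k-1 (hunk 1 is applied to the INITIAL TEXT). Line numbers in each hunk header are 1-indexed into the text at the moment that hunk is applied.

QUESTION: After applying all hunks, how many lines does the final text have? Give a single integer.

Answer: 17

Derivation:
Hunk 1: at line 3 remove [fmdx,kqpth,grf] add [mfke,zfhea,vudyc] -> 14 lines: gukcp tnzsn rbz mfke zfhea vudyc cka ailri jgc rvvm znjdu jsy bhaw afex
Hunk 2: at line 10 remove [znjdu,jsy] add [iki,sqhl] -> 14 lines: gukcp tnzsn rbz mfke zfhea vudyc cka ailri jgc rvvm iki sqhl bhaw afex
Hunk 3: at line 8 remove [rvvm] add [alor,rdv] -> 15 lines: gukcp tnzsn rbz mfke zfhea vudyc cka ailri jgc alor rdv iki sqhl bhaw afex
Hunk 4: at line 5 remove [cka] add [qgjvf,dey,mxde] -> 17 lines: gukcp tnzsn rbz mfke zfhea vudyc qgjvf dey mxde ailri jgc alor rdv iki sqhl bhaw afex
Final line count: 17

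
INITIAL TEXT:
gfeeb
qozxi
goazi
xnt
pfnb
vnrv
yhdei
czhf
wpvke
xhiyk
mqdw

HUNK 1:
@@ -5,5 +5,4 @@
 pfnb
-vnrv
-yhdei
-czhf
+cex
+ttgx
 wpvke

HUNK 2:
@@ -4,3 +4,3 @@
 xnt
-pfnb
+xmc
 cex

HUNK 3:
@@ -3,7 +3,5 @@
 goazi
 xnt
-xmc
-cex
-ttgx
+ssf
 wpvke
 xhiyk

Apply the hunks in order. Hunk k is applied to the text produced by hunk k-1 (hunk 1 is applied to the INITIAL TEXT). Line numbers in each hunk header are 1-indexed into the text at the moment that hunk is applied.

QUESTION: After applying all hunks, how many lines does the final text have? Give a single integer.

Hunk 1: at line 5 remove [vnrv,yhdei,czhf] add [cex,ttgx] -> 10 lines: gfeeb qozxi goazi xnt pfnb cex ttgx wpvke xhiyk mqdw
Hunk 2: at line 4 remove [pfnb] add [xmc] -> 10 lines: gfeeb qozxi goazi xnt xmc cex ttgx wpvke xhiyk mqdw
Hunk 3: at line 3 remove [xmc,cex,ttgx] add [ssf] -> 8 lines: gfeeb qozxi goazi xnt ssf wpvke xhiyk mqdw
Final line count: 8

Answer: 8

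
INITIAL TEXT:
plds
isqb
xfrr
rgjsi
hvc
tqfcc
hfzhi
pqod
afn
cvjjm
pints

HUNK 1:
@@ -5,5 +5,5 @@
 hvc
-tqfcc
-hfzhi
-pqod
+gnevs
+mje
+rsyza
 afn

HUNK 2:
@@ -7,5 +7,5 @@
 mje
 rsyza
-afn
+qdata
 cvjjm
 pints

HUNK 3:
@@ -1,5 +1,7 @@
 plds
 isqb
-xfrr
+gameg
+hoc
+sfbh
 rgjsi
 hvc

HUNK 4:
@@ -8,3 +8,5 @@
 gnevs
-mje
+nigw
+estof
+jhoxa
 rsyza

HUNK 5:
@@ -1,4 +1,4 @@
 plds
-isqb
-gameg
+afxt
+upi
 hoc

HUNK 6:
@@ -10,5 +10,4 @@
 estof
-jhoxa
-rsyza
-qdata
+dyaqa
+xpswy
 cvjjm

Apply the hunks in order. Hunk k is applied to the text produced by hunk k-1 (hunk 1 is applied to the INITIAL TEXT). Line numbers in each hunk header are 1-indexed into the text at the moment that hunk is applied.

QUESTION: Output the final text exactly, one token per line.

Hunk 1: at line 5 remove [tqfcc,hfzhi,pqod] add [gnevs,mje,rsyza] -> 11 lines: plds isqb xfrr rgjsi hvc gnevs mje rsyza afn cvjjm pints
Hunk 2: at line 7 remove [afn] add [qdata] -> 11 lines: plds isqb xfrr rgjsi hvc gnevs mje rsyza qdata cvjjm pints
Hunk 3: at line 1 remove [xfrr] add [gameg,hoc,sfbh] -> 13 lines: plds isqb gameg hoc sfbh rgjsi hvc gnevs mje rsyza qdata cvjjm pints
Hunk 4: at line 8 remove [mje] add [nigw,estof,jhoxa] -> 15 lines: plds isqb gameg hoc sfbh rgjsi hvc gnevs nigw estof jhoxa rsyza qdata cvjjm pints
Hunk 5: at line 1 remove [isqb,gameg] add [afxt,upi] -> 15 lines: plds afxt upi hoc sfbh rgjsi hvc gnevs nigw estof jhoxa rsyza qdata cvjjm pints
Hunk 6: at line 10 remove [jhoxa,rsyza,qdata] add [dyaqa,xpswy] -> 14 lines: plds afxt upi hoc sfbh rgjsi hvc gnevs nigw estof dyaqa xpswy cvjjm pints

Answer: plds
afxt
upi
hoc
sfbh
rgjsi
hvc
gnevs
nigw
estof
dyaqa
xpswy
cvjjm
pints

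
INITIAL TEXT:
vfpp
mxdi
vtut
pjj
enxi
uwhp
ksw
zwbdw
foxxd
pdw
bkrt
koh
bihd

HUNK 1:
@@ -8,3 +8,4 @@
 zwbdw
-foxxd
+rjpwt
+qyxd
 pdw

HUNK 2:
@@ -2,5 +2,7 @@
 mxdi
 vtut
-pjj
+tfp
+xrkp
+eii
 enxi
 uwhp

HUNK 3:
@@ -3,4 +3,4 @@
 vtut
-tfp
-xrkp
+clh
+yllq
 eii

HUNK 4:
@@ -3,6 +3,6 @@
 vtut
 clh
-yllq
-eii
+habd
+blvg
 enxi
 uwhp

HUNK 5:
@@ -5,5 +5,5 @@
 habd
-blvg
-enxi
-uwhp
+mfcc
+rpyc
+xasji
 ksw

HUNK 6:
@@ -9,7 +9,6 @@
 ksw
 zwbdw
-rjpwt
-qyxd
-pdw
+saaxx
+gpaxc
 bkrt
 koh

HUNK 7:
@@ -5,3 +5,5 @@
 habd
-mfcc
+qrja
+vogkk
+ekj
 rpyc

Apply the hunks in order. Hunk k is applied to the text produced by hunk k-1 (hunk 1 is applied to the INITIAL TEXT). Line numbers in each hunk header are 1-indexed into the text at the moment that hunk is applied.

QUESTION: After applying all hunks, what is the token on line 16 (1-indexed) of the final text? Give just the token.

Hunk 1: at line 8 remove [foxxd] add [rjpwt,qyxd] -> 14 lines: vfpp mxdi vtut pjj enxi uwhp ksw zwbdw rjpwt qyxd pdw bkrt koh bihd
Hunk 2: at line 2 remove [pjj] add [tfp,xrkp,eii] -> 16 lines: vfpp mxdi vtut tfp xrkp eii enxi uwhp ksw zwbdw rjpwt qyxd pdw bkrt koh bihd
Hunk 3: at line 3 remove [tfp,xrkp] add [clh,yllq] -> 16 lines: vfpp mxdi vtut clh yllq eii enxi uwhp ksw zwbdw rjpwt qyxd pdw bkrt koh bihd
Hunk 4: at line 3 remove [yllq,eii] add [habd,blvg] -> 16 lines: vfpp mxdi vtut clh habd blvg enxi uwhp ksw zwbdw rjpwt qyxd pdw bkrt koh bihd
Hunk 5: at line 5 remove [blvg,enxi,uwhp] add [mfcc,rpyc,xasji] -> 16 lines: vfpp mxdi vtut clh habd mfcc rpyc xasji ksw zwbdw rjpwt qyxd pdw bkrt koh bihd
Hunk 6: at line 9 remove [rjpwt,qyxd,pdw] add [saaxx,gpaxc] -> 15 lines: vfpp mxdi vtut clh habd mfcc rpyc xasji ksw zwbdw saaxx gpaxc bkrt koh bihd
Hunk 7: at line 5 remove [mfcc] add [qrja,vogkk,ekj] -> 17 lines: vfpp mxdi vtut clh habd qrja vogkk ekj rpyc xasji ksw zwbdw saaxx gpaxc bkrt koh bihd
Final line 16: koh

Answer: koh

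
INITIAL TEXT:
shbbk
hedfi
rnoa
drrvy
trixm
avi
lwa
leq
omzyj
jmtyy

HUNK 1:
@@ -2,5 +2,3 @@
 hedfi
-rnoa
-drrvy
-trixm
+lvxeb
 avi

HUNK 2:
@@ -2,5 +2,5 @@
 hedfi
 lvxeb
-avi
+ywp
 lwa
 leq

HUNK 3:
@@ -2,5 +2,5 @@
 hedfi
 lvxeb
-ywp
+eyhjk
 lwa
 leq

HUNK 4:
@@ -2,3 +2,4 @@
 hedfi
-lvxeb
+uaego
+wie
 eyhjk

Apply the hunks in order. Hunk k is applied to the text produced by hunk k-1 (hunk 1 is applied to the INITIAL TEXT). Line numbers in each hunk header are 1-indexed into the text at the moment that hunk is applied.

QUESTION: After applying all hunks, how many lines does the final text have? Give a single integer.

Answer: 9

Derivation:
Hunk 1: at line 2 remove [rnoa,drrvy,trixm] add [lvxeb] -> 8 lines: shbbk hedfi lvxeb avi lwa leq omzyj jmtyy
Hunk 2: at line 2 remove [avi] add [ywp] -> 8 lines: shbbk hedfi lvxeb ywp lwa leq omzyj jmtyy
Hunk 3: at line 2 remove [ywp] add [eyhjk] -> 8 lines: shbbk hedfi lvxeb eyhjk lwa leq omzyj jmtyy
Hunk 4: at line 2 remove [lvxeb] add [uaego,wie] -> 9 lines: shbbk hedfi uaego wie eyhjk lwa leq omzyj jmtyy
Final line count: 9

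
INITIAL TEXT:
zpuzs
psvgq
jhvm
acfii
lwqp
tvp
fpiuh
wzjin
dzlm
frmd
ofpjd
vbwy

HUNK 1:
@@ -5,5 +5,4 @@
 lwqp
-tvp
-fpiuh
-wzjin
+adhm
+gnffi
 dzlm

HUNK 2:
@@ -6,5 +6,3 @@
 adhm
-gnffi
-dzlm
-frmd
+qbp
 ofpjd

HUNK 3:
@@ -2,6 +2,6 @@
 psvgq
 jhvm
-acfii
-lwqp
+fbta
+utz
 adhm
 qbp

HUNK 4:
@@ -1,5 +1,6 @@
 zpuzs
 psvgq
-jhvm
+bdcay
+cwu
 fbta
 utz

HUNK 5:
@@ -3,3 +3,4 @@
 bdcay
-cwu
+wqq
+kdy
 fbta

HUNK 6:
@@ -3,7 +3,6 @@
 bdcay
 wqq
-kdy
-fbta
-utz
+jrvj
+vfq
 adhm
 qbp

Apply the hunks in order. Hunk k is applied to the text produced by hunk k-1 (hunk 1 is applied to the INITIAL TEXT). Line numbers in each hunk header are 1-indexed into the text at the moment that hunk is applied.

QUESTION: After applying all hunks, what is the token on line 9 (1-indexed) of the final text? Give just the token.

Answer: ofpjd

Derivation:
Hunk 1: at line 5 remove [tvp,fpiuh,wzjin] add [adhm,gnffi] -> 11 lines: zpuzs psvgq jhvm acfii lwqp adhm gnffi dzlm frmd ofpjd vbwy
Hunk 2: at line 6 remove [gnffi,dzlm,frmd] add [qbp] -> 9 lines: zpuzs psvgq jhvm acfii lwqp adhm qbp ofpjd vbwy
Hunk 3: at line 2 remove [acfii,lwqp] add [fbta,utz] -> 9 lines: zpuzs psvgq jhvm fbta utz adhm qbp ofpjd vbwy
Hunk 4: at line 1 remove [jhvm] add [bdcay,cwu] -> 10 lines: zpuzs psvgq bdcay cwu fbta utz adhm qbp ofpjd vbwy
Hunk 5: at line 3 remove [cwu] add [wqq,kdy] -> 11 lines: zpuzs psvgq bdcay wqq kdy fbta utz adhm qbp ofpjd vbwy
Hunk 6: at line 3 remove [kdy,fbta,utz] add [jrvj,vfq] -> 10 lines: zpuzs psvgq bdcay wqq jrvj vfq adhm qbp ofpjd vbwy
Final line 9: ofpjd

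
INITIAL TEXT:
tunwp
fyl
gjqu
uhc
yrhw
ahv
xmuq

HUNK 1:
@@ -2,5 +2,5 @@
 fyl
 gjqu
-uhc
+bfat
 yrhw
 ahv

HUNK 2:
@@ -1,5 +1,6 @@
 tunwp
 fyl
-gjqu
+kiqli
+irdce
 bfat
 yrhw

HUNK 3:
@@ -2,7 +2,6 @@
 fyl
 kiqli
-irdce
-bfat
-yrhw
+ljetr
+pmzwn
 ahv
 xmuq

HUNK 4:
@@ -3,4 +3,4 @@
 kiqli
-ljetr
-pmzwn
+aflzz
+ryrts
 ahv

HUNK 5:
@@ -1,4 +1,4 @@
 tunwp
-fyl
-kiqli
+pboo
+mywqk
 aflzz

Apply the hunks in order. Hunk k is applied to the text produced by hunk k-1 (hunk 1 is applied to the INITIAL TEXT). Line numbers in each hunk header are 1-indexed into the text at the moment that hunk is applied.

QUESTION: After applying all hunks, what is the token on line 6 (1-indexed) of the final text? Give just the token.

Answer: ahv

Derivation:
Hunk 1: at line 2 remove [uhc] add [bfat] -> 7 lines: tunwp fyl gjqu bfat yrhw ahv xmuq
Hunk 2: at line 1 remove [gjqu] add [kiqli,irdce] -> 8 lines: tunwp fyl kiqli irdce bfat yrhw ahv xmuq
Hunk 3: at line 2 remove [irdce,bfat,yrhw] add [ljetr,pmzwn] -> 7 lines: tunwp fyl kiqli ljetr pmzwn ahv xmuq
Hunk 4: at line 3 remove [ljetr,pmzwn] add [aflzz,ryrts] -> 7 lines: tunwp fyl kiqli aflzz ryrts ahv xmuq
Hunk 5: at line 1 remove [fyl,kiqli] add [pboo,mywqk] -> 7 lines: tunwp pboo mywqk aflzz ryrts ahv xmuq
Final line 6: ahv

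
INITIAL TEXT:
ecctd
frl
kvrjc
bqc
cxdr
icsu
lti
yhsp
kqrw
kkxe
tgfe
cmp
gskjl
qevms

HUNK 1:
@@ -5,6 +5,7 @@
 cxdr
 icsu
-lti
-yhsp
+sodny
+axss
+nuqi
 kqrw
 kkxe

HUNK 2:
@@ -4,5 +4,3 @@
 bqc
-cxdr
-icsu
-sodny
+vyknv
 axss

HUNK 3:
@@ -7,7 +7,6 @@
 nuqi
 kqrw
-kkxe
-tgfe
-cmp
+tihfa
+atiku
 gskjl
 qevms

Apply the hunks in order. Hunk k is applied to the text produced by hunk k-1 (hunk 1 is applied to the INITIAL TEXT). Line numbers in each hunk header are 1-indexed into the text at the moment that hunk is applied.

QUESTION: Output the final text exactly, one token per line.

Answer: ecctd
frl
kvrjc
bqc
vyknv
axss
nuqi
kqrw
tihfa
atiku
gskjl
qevms

Derivation:
Hunk 1: at line 5 remove [lti,yhsp] add [sodny,axss,nuqi] -> 15 lines: ecctd frl kvrjc bqc cxdr icsu sodny axss nuqi kqrw kkxe tgfe cmp gskjl qevms
Hunk 2: at line 4 remove [cxdr,icsu,sodny] add [vyknv] -> 13 lines: ecctd frl kvrjc bqc vyknv axss nuqi kqrw kkxe tgfe cmp gskjl qevms
Hunk 3: at line 7 remove [kkxe,tgfe,cmp] add [tihfa,atiku] -> 12 lines: ecctd frl kvrjc bqc vyknv axss nuqi kqrw tihfa atiku gskjl qevms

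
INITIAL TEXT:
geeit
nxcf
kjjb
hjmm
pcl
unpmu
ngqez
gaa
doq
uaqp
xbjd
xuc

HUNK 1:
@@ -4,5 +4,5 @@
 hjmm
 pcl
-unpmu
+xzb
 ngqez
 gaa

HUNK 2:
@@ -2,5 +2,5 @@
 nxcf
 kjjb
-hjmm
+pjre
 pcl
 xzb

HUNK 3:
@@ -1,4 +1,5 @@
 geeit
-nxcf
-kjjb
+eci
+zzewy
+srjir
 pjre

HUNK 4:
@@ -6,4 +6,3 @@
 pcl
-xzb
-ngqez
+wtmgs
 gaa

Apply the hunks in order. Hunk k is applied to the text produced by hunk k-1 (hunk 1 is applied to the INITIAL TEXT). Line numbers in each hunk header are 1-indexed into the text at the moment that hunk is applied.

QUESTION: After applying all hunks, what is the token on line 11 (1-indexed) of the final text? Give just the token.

Answer: xbjd

Derivation:
Hunk 1: at line 4 remove [unpmu] add [xzb] -> 12 lines: geeit nxcf kjjb hjmm pcl xzb ngqez gaa doq uaqp xbjd xuc
Hunk 2: at line 2 remove [hjmm] add [pjre] -> 12 lines: geeit nxcf kjjb pjre pcl xzb ngqez gaa doq uaqp xbjd xuc
Hunk 3: at line 1 remove [nxcf,kjjb] add [eci,zzewy,srjir] -> 13 lines: geeit eci zzewy srjir pjre pcl xzb ngqez gaa doq uaqp xbjd xuc
Hunk 4: at line 6 remove [xzb,ngqez] add [wtmgs] -> 12 lines: geeit eci zzewy srjir pjre pcl wtmgs gaa doq uaqp xbjd xuc
Final line 11: xbjd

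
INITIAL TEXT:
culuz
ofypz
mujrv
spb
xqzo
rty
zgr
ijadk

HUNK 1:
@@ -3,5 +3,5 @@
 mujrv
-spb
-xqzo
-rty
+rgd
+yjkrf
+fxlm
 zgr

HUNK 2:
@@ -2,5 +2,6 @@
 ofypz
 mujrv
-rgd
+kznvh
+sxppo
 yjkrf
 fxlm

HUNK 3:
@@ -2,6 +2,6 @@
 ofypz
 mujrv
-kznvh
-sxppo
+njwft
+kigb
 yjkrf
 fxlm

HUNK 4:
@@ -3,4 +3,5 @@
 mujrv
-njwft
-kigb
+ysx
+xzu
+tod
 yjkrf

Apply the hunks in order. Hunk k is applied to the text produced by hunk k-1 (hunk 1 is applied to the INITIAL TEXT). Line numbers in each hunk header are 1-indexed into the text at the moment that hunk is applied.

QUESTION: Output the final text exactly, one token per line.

Answer: culuz
ofypz
mujrv
ysx
xzu
tod
yjkrf
fxlm
zgr
ijadk

Derivation:
Hunk 1: at line 3 remove [spb,xqzo,rty] add [rgd,yjkrf,fxlm] -> 8 lines: culuz ofypz mujrv rgd yjkrf fxlm zgr ijadk
Hunk 2: at line 2 remove [rgd] add [kznvh,sxppo] -> 9 lines: culuz ofypz mujrv kznvh sxppo yjkrf fxlm zgr ijadk
Hunk 3: at line 2 remove [kznvh,sxppo] add [njwft,kigb] -> 9 lines: culuz ofypz mujrv njwft kigb yjkrf fxlm zgr ijadk
Hunk 4: at line 3 remove [njwft,kigb] add [ysx,xzu,tod] -> 10 lines: culuz ofypz mujrv ysx xzu tod yjkrf fxlm zgr ijadk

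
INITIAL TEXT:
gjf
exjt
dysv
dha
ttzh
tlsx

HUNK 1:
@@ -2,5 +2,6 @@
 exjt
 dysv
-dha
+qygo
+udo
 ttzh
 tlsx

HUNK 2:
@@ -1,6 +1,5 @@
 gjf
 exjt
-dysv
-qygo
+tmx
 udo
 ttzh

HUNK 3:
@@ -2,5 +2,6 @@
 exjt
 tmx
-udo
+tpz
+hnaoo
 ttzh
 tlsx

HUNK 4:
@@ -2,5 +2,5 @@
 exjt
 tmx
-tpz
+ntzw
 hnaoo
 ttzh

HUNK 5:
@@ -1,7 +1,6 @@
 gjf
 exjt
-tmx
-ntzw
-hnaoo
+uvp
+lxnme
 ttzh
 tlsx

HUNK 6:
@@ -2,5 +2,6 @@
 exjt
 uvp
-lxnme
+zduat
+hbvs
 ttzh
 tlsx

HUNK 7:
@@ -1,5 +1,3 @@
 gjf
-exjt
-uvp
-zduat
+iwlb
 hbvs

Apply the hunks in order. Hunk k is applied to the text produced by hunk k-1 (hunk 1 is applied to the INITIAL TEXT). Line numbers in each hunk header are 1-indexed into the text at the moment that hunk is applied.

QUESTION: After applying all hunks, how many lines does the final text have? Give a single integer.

Hunk 1: at line 2 remove [dha] add [qygo,udo] -> 7 lines: gjf exjt dysv qygo udo ttzh tlsx
Hunk 2: at line 1 remove [dysv,qygo] add [tmx] -> 6 lines: gjf exjt tmx udo ttzh tlsx
Hunk 3: at line 2 remove [udo] add [tpz,hnaoo] -> 7 lines: gjf exjt tmx tpz hnaoo ttzh tlsx
Hunk 4: at line 2 remove [tpz] add [ntzw] -> 7 lines: gjf exjt tmx ntzw hnaoo ttzh tlsx
Hunk 5: at line 1 remove [tmx,ntzw,hnaoo] add [uvp,lxnme] -> 6 lines: gjf exjt uvp lxnme ttzh tlsx
Hunk 6: at line 2 remove [lxnme] add [zduat,hbvs] -> 7 lines: gjf exjt uvp zduat hbvs ttzh tlsx
Hunk 7: at line 1 remove [exjt,uvp,zduat] add [iwlb] -> 5 lines: gjf iwlb hbvs ttzh tlsx
Final line count: 5

Answer: 5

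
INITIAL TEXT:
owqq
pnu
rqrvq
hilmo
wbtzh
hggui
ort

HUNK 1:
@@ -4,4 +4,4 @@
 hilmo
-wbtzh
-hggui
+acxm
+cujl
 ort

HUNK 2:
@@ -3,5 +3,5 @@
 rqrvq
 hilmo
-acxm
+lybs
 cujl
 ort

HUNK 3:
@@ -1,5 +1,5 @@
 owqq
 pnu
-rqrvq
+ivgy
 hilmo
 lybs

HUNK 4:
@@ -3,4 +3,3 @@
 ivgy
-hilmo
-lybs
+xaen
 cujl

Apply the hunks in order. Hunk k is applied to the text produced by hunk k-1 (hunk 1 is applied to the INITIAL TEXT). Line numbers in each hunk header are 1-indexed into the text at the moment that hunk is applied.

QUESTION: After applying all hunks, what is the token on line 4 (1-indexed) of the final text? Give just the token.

Hunk 1: at line 4 remove [wbtzh,hggui] add [acxm,cujl] -> 7 lines: owqq pnu rqrvq hilmo acxm cujl ort
Hunk 2: at line 3 remove [acxm] add [lybs] -> 7 lines: owqq pnu rqrvq hilmo lybs cujl ort
Hunk 3: at line 1 remove [rqrvq] add [ivgy] -> 7 lines: owqq pnu ivgy hilmo lybs cujl ort
Hunk 4: at line 3 remove [hilmo,lybs] add [xaen] -> 6 lines: owqq pnu ivgy xaen cujl ort
Final line 4: xaen

Answer: xaen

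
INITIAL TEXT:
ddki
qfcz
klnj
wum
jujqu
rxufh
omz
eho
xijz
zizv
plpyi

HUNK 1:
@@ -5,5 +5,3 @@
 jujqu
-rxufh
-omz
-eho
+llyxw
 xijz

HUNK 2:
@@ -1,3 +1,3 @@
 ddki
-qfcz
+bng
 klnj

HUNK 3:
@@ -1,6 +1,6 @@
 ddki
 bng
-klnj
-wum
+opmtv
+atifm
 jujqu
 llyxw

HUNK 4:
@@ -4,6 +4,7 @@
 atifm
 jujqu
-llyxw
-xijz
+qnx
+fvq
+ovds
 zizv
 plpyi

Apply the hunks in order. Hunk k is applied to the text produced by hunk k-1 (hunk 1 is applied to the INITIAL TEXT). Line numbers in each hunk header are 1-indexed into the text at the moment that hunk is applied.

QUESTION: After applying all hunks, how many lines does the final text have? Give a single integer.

Hunk 1: at line 5 remove [rxufh,omz,eho] add [llyxw] -> 9 lines: ddki qfcz klnj wum jujqu llyxw xijz zizv plpyi
Hunk 2: at line 1 remove [qfcz] add [bng] -> 9 lines: ddki bng klnj wum jujqu llyxw xijz zizv plpyi
Hunk 3: at line 1 remove [klnj,wum] add [opmtv,atifm] -> 9 lines: ddki bng opmtv atifm jujqu llyxw xijz zizv plpyi
Hunk 4: at line 4 remove [llyxw,xijz] add [qnx,fvq,ovds] -> 10 lines: ddki bng opmtv atifm jujqu qnx fvq ovds zizv plpyi
Final line count: 10

Answer: 10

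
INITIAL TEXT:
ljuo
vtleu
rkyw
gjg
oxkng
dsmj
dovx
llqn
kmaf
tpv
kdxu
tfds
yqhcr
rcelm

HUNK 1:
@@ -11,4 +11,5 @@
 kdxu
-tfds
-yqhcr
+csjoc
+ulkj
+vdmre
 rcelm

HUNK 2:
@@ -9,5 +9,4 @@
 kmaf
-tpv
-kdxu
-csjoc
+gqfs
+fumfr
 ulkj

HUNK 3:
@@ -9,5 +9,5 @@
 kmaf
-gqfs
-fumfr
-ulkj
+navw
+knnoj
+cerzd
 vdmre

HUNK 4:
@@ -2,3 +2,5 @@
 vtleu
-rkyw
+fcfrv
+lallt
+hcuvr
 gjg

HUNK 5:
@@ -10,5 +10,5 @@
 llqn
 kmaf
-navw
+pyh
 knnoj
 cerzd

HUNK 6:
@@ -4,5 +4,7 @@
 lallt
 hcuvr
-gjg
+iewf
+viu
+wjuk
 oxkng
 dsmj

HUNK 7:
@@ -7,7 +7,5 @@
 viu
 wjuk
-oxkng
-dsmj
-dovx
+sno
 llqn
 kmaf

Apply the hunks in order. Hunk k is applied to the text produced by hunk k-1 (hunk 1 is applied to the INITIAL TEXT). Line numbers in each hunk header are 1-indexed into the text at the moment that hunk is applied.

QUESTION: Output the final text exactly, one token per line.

Answer: ljuo
vtleu
fcfrv
lallt
hcuvr
iewf
viu
wjuk
sno
llqn
kmaf
pyh
knnoj
cerzd
vdmre
rcelm

Derivation:
Hunk 1: at line 11 remove [tfds,yqhcr] add [csjoc,ulkj,vdmre] -> 15 lines: ljuo vtleu rkyw gjg oxkng dsmj dovx llqn kmaf tpv kdxu csjoc ulkj vdmre rcelm
Hunk 2: at line 9 remove [tpv,kdxu,csjoc] add [gqfs,fumfr] -> 14 lines: ljuo vtleu rkyw gjg oxkng dsmj dovx llqn kmaf gqfs fumfr ulkj vdmre rcelm
Hunk 3: at line 9 remove [gqfs,fumfr,ulkj] add [navw,knnoj,cerzd] -> 14 lines: ljuo vtleu rkyw gjg oxkng dsmj dovx llqn kmaf navw knnoj cerzd vdmre rcelm
Hunk 4: at line 2 remove [rkyw] add [fcfrv,lallt,hcuvr] -> 16 lines: ljuo vtleu fcfrv lallt hcuvr gjg oxkng dsmj dovx llqn kmaf navw knnoj cerzd vdmre rcelm
Hunk 5: at line 10 remove [navw] add [pyh] -> 16 lines: ljuo vtleu fcfrv lallt hcuvr gjg oxkng dsmj dovx llqn kmaf pyh knnoj cerzd vdmre rcelm
Hunk 6: at line 4 remove [gjg] add [iewf,viu,wjuk] -> 18 lines: ljuo vtleu fcfrv lallt hcuvr iewf viu wjuk oxkng dsmj dovx llqn kmaf pyh knnoj cerzd vdmre rcelm
Hunk 7: at line 7 remove [oxkng,dsmj,dovx] add [sno] -> 16 lines: ljuo vtleu fcfrv lallt hcuvr iewf viu wjuk sno llqn kmaf pyh knnoj cerzd vdmre rcelm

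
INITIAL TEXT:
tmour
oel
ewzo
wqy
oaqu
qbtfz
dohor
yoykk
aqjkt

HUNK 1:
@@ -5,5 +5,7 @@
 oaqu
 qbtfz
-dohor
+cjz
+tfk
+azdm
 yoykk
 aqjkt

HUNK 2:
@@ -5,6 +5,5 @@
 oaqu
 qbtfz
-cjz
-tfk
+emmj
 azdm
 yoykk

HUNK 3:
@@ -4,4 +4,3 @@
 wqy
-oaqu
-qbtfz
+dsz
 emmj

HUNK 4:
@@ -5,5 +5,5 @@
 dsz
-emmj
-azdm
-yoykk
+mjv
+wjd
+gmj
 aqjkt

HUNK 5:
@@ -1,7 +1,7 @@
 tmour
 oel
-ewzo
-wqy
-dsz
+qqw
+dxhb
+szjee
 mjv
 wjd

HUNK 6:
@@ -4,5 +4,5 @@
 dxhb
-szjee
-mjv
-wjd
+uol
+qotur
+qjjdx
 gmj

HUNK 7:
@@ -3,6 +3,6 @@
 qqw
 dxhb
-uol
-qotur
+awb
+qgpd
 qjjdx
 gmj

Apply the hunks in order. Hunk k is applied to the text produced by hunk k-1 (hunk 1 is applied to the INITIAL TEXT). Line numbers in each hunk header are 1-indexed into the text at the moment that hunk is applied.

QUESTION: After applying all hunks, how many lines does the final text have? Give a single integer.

Hunk 1: at line 5 remove [dohor] add [cjz,tfk,azdm] -> 11 lines: tmour oel ewzo wqy oaqu qbtfz cjz tfk azdm yoykk aqjkt
Hunk 2: at line 5 remove [cjz,tfk] add [emmj] -> 10 lines: tmour oel ewzo wqy oaqu qbtfz emmj azdm yoykk aqjkt
Hunk 3: at line 4 remove [oaqu,qbtfz] add [dsz] -> 9 lines: tmour oel ewzo wqy dsz emmj azdm yoykk aqjkt
Hunk 4: at line 5 remove [emmj,azdm,yoykk] add [mjv,wjd,gmj] -> 9 lines: tmour oel ewzo wqy dsz mjv wjd gmj aqjkt
Hunk 5: at line 1 remove [ewzo,wqy,dsz] add [qqw,dxhb,szjee] -> 9 lines: tmour oel qqw dxhb szjee mjv wjd gmj aqjkt
Hunk 6: at line 4 remove [szjee,mjv,wjd] add [uol,qotur,qjjdx] -> 9 lines: tmour oel qqw dxhb uol qotur qjjdx gmj aqjkt
Hunk 7: at line 3 remove [uol,qotur] add [awb,qgpd] -> 9 lines: tmour oel qqw dxhb awb qgpd qjjdx gmj aqjkt
Final line count: 9

Answer: 9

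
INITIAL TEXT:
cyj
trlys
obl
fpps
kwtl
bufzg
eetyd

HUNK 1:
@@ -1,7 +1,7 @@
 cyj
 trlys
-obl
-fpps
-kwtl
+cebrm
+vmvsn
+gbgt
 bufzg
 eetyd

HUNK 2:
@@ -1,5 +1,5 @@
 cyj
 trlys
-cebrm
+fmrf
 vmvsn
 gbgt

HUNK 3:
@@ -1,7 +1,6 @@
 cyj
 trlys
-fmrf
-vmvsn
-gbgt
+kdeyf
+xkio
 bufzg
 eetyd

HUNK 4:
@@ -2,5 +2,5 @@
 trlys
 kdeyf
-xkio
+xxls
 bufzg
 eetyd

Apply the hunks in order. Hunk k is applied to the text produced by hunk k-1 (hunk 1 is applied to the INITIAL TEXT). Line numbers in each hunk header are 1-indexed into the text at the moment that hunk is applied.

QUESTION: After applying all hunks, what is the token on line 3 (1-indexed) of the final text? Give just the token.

Hunk 1: at line 1 remove [obl,fpps,kwtl] add [cebrm,vmvsn,gbgt] -> 7 lines: cyj trlys cebrm vmvsn gbgt bufzg eetyd
Hunk 2: at line 1 remove [cebrm] add [fmrf] -> 7 lines: cyj trlys fmrf vmvsn gbgt bufzg eetyd
Hunk 3: at line 1 remove [fmrf,vmvsn,gbgt] add [kdeyf,xkio] -> 6 lines: cyj trlys kdeyf xkio bufzg eetyd
Hunk 4: at line 2 remove [xkio] add [xxls] -> 6 lines: cyj trlys kdeyf xxls bufzg eetyd
Final line 3: kdeyf

Answer: kdeyf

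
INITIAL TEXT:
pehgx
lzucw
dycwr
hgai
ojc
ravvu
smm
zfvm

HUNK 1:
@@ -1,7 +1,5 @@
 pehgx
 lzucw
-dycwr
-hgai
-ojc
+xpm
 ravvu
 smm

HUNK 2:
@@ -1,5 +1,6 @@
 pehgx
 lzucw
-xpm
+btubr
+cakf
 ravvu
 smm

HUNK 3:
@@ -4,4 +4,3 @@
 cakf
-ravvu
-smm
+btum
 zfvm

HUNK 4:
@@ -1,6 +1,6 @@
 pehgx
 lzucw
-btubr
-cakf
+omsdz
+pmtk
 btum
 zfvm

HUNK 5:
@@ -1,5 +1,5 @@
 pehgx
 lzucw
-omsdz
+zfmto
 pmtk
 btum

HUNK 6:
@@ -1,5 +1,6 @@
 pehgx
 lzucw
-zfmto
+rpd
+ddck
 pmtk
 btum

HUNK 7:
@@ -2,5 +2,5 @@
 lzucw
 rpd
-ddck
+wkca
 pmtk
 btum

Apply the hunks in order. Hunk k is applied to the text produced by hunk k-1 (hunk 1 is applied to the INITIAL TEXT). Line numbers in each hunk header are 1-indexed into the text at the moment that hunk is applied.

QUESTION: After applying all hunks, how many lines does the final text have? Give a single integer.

Answer: 7

Derivation:
Hunk 1: at line 1 remove [dycwr,hgai,ojc] add [xpm] -> 6 lines: pehgx lzucw xpm ravvu smm zfvm
Hunk 2: at line 1 remove [xpm] add [btubr,cakf] -> 7 lines: pehgx lzucw btubr cakf ravvu smm zfvm
Hunk 3: at line 4 remove [ravvu,smm] add [btum] -> 6 lines: pehgx lzucw btubr cakf btum zfvm
Hunk 4: at line 1 remove [btubr,cakf] add [omsdz,pmtk] -> 6 lines: pehgx lzucw omsdz pmtk btum zfvm
Hunk 5: at line 1 remove [omsdz] add [zfmto] -> 6 lines: pehgx lzucw zfmto pmtk btum zfvm
Hunk 6: at line 1 remove [zfmto] add [rpd,ddck] -> 7 lines: pehgx lzucw rpd ddck pmtk btum zfvm
Hunk 7: at line 2 remove [ddck] add [wkca] -> 7 lines: pehgx lzucw rpd wkca pmtk btum zfvm
Final line count: 7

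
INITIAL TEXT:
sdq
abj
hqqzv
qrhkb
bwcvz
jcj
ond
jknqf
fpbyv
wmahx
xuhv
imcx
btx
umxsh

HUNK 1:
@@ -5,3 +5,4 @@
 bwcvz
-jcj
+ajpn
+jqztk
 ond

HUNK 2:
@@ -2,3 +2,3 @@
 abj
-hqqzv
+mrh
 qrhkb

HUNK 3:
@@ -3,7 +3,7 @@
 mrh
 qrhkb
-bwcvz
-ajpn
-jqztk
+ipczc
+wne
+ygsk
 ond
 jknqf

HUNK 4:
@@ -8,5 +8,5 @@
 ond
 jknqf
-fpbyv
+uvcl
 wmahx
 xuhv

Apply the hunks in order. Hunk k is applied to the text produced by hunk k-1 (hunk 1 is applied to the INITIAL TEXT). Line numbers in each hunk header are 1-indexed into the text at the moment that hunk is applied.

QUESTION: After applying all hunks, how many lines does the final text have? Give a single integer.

Hunk 1: at line 5 remove [jcj] add [ajpn,jqztk] -> 15 lines: sdq abj hqqzv qrhkb bwcvz ajpn jqztk ond jknqf fpbyv wmahx xuhv imcx btx umxsh
Hunk 2: at line 2 remove [hqqzv] add [mrh] -> 15 lines: sdq abj mrh qrhkb bwcvz ajpn jqztk ond jknqf fpbyv wmahx xuhv imcx btx umxsh
Hunk 3: at line 3 remove [bwcvz,ajpn,jqztk] add [ipczc,wne,ygsk] -> 15 lines: sdq abj mrh qrhkb ipczc wne ygsk ond jknqf fpbyv wmahx xuhv imcx btx umxsh
Hunk 4: at line 8 remove [fpbyv] add [uvcl] -> 15 lines: sdq abj mrh qrhkb ipczc wne ygsk ond jknqf uvcl wmahx xuhv imcx btx umxsh
Final line count: 15

Answer: 15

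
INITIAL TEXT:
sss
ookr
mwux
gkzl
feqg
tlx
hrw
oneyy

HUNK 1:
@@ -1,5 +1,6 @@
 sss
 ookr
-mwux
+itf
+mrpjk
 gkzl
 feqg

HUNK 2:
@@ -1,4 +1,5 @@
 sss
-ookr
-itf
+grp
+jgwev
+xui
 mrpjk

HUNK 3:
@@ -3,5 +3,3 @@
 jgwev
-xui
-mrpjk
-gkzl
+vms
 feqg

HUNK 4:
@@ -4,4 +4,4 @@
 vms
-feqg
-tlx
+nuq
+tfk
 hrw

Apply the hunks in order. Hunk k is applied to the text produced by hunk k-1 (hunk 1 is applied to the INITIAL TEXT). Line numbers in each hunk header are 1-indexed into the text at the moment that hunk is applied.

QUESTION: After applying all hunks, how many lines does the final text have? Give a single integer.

Hunk 1: at line 1 remove [mwux] add [itf,mrpjk] -> 9 lines: sss ookr itf mrpjk gkzl feqg tlx hrw oneyy
Hunk 2: at line 1 remove [ookr,itf] add [grp,jgwev,xui] -> 10 lines: sss grp jgwev xui mrpjk gkzl feqg tlx hrw oneyy
Hunk 3: at line 3 remove [xui,mrpjk,gkzl] add [vms] -> 8 lines: sss grp jgwev vms feqg tlx hrw oneyy
Hunk 4: at line 4 remove [feqg,tlx] add [nuq,tfk] -> 8 lines: sss grp jgwev vms nuq tfk hrw oneyy
Final line count: 8

Answer: 8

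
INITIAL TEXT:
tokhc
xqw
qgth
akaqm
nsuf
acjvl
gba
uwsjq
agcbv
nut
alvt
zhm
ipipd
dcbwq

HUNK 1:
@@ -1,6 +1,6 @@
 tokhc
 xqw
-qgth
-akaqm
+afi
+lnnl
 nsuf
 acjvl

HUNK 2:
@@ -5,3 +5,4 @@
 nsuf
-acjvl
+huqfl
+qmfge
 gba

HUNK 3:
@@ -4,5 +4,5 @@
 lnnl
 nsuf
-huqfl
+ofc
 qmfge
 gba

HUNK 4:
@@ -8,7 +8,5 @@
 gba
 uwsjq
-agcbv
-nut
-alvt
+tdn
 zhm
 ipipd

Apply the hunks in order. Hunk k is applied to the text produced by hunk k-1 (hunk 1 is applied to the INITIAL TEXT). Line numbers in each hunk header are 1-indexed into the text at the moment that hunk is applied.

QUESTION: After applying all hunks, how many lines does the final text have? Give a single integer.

Answer: 13

Derivation:
Hunk 1: at line 1 remove [qgth,akaqm] add [afi,lnnl] -> 14 lines: tokhc xqw afi lnnl nsuf acjvl gba uwsjq agcbv nut alvt zhm ipipd dcbwq
Hunk 2: at line 5 remove [acjvl] add [huqfl,qmfge] -> 15 lines: tokhc xqw afi lnnl nsuf huqfl qmfge gba uwsjq agcbv nut alvt zhm ipipd dcbwq
Hunk 3: at line 4 remove [huqfl] add [ofc] -> 15 lines: tokhc xqw afi lnnl nsuf ofc qmfge gba uwsjq agcbv nut alvt zhm ipipd dcbwq
Hunk 4: at line 8 remove [agcbv,nut,alvt] add [tdn] -> 13 lines: tokhc xqw afi lnnl nsuf ofc qmfge gba uwsjq tdn zhm ipipd dcbwq
Final line count: 13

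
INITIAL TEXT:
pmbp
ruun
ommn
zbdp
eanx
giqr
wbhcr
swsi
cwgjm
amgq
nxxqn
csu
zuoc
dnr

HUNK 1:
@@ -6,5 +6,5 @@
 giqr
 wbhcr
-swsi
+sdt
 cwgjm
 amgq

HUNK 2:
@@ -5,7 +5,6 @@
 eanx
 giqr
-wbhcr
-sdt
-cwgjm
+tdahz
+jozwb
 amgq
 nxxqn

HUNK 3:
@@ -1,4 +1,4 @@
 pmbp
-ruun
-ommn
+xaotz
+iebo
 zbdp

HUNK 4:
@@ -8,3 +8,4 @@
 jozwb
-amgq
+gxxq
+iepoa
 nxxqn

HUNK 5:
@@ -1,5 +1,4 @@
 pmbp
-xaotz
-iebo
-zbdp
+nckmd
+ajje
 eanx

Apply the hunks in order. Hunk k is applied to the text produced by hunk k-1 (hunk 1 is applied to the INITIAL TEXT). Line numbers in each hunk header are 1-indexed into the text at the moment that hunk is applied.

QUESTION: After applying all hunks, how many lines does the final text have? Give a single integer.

Answer: 13

Derivation:
Hunk 1: at line 6 remove [swsi] add [sdt] -> 14 lines: pmbp ruun ommn zbdp eanx giqr wbhcr sdt cwgjm amgq nxxqn csu zuoc dnr
Hunk 2: at line 5 remove [wbhcr,sdt,cwgjm] add [tdahz,jozwb] -> 13 lines: pmbp ruun ommn zbdp eanx giqr tdahz jozwb amgq nxxqn csu zuoc dnr
Hunk 3: at line 1 remove [ruun,ommn] add [xaotz,iebo] -> 13 lines: pmbp xaotz iebo zbdp eanx giqr tdahz jozwb amgq nxxqn csu zuoc dnr
Hunk 4: at line 8 remove [amgq] add [gxxq,iepoa] -> 14 lines: pmbp xaotz iebo zbdp eanx giqr tdahz jozwb gxxq iepoa nxxqn csu zuoc dnr
Hunk 5: at line 1 remove [xaotz,iebo,zbdp] add [nckmd,ajje] -> 13 lines: pmbp nckmd ajje eanx giqr tdahz jozwb gxxq iepoa nxxqn csu zuoc dnr
Final line count: 13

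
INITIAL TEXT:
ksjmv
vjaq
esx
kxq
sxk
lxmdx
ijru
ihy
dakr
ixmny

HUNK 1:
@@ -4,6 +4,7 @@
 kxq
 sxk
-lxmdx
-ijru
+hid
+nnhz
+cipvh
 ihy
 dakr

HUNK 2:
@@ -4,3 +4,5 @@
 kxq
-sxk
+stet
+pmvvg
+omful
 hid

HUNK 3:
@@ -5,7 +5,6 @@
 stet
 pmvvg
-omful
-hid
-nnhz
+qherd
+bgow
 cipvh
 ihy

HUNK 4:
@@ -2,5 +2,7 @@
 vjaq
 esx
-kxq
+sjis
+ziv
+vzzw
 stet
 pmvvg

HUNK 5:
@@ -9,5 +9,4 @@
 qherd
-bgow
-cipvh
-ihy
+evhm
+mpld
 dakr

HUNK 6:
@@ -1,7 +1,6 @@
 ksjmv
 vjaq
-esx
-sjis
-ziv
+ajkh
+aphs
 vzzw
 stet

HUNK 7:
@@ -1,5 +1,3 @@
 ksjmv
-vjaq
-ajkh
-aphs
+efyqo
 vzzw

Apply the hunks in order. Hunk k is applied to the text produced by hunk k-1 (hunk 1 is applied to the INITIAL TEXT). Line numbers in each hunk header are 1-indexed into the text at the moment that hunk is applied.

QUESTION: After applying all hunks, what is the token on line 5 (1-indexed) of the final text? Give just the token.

Answer: pmvvg

Derivation:
Hunk 1: at line 4 remove [lxmdx,ijru] add [hid,nnhz,cipvh] -> 11 lines: ksjmv vjaq esx kxq sxk hid nnhz cipvh ihy dakr ixmny
Hunk 2: at line 4 remove [sxk] add [stet,pmvvg,omful] -> 13 lines: ksjmv vjaq esx kxq stet pmvvg omful hid nnhz cipvh ihy dakr ixmny
Hunk 3: at line 5 remove [omful,hid,nnhz] add [qherd,bgow] -> 12 lines: ksjmv vjaq esx kxq stet pmvvg qherd bgow cipvh ihy dakr ixmny
Hunk 4: at line 2 remove [kxq] add [sjis,ziv,vzzw] -> 14 lines: ksjmv vjaq esx sjis ziv vzzw stet pmvvg qherd bgow cipvh ihy dakr ixmny
Hunk 5: at line 9 remove [bgow,cipvh,ihy] add [evhm,mpld] -> 13 lines: ksjmv vjaq esx sjis ziv vzzw stet pmvvg qherd evhm mpld dakr ixmny
Hunk 6: at line 1 remove [esx,sjis,ziv] add [ajkh,aphs] -> 12 lines: ksjmv vjaq ajkh aphs vzzw stet pmvvg qherd evhm mpld dakr ixmny
Hunk 7: at line 1 remove [vjaq,ajkh,aphs] add [efyqo] -> 10 lines: ksjmv efyqo vzzw stet pmvvg qherd evhm mpld dakr ixmny
Final line 5: pmvvg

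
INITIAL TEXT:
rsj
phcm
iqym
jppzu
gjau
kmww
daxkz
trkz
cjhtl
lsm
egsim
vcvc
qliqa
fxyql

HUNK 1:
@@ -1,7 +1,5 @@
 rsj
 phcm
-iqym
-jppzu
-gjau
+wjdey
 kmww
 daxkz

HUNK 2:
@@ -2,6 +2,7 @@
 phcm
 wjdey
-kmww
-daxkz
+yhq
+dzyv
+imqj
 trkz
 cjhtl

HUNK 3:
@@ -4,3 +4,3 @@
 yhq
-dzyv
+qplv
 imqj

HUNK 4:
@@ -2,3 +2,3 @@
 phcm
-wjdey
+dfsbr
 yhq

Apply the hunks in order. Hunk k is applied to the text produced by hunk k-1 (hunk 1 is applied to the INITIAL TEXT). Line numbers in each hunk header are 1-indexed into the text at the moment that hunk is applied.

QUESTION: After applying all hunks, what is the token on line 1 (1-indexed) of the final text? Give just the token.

Hunk 1: at line 1 remove [iqym,jppzu,gjau] add [wjdey] -> 12 lines: rsj phcm wjdey kmww daxkz trkz cjhtl lsm egsim vcvc qliqa fxyql
Hunk 2: at line 2 remove [kmww,daxkz] add [yhq,dzyv,imqj] -> 13 lines: rsj phcm wjdey yhq dzyv imqj trkz cjhtl lsm egsim vcvc qliqa fxyql
Hunk 3: at line 4 remove [dzyv] add [qplv] -> 13 lines: rsj phcm wjdey yhq qplv imqj trkz cjhtl lsm egsim vcvc qliqa fxyql
Hunk 4: at line 2 remove [wjdey] add [dfsbr] -> 13 lines: rsj phcm dfsbr yhq qplv imqj trkz cjhtl lsm egsim vcvc qliqa fxyql
Final line 1: rsj

Answer: rsj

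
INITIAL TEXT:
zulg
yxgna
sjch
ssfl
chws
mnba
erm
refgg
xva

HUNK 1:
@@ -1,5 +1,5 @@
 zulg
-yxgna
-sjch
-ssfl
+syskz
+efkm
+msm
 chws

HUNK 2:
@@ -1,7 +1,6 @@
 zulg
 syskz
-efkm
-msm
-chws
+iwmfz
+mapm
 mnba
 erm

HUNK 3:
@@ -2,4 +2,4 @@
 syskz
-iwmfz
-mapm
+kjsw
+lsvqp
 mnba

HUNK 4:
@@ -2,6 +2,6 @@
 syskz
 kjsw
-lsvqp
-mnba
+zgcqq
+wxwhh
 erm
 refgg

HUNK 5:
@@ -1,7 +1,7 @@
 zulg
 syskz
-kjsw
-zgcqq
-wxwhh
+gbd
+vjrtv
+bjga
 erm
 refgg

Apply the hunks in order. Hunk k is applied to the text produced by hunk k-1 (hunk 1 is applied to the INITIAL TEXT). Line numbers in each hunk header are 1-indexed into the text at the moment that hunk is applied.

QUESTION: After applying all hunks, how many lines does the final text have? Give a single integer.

Hunk 1: at line 1 remove [yxgna,sjch,ssfl] add [syskz,efkm,msm] -> 9 lines: zulg syskz efkm msm chws mnba erm refgg xva
Hunk 2: at line 1 remove [efkm,msm,chws] add [iwmfz,mapm] -> 8 lines: zulg syskz iwmfz mapm mnba erm refgg xva
Hunk 3: at line 2 remove [iwmfz,mapm] add [kjsw,lsvqp] -> 8 lines: zulg syskz kjsw lsvqp mnba erm refgg xva
Hunk 4: at line 2 remove [lsvqp,mnba] add [zgcqq,wxwhh] -> 8 lines: zulg syskz kjsw zgcqq wxwhh erm refgg xva
Hunk 5: at line 1 remove [kjsw,zgcqq,wxwhh] add [gbd,vjrtv,bjga] -> 8 lines: zulg syskz gbd vjrtv bjga erm refgg xva
Final line count: 8

Answer: 8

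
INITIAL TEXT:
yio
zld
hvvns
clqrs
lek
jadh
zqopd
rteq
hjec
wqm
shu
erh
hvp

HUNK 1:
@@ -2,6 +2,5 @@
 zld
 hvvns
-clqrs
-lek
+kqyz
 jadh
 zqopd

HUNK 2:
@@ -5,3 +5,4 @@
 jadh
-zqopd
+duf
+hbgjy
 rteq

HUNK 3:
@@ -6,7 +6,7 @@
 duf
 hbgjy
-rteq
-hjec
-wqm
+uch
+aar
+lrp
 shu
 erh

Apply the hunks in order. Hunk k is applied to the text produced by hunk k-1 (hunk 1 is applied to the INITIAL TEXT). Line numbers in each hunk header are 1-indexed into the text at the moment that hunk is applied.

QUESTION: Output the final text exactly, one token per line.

Hunk 1: at line 2 remove [clqrs,lek] add [kqyz] -> 12 lines: yio zld hvvns kqyz jadh zqopd rteq hjec wqm shu erh hvp
Hunk 2: at line 5 remove [zqopd] add [duf,hbgjy] -> 13 lines: yio zld hvvns kqyz jadh duf hbgjy rteq hjec wqm shu erh hvp
Hunk 3: at line 6 remove [rteq,hjec,wqm] add [uch,aar,lrp] -> 13 lines: yio zld hvvns kqyz jadh duf hbgjy uch aar lrp shu erh hvp

Answer: yio
zld
hvvns
kqyz
jadh
duf
hbgjy
uch
aar
lrp
shu
erh
hvp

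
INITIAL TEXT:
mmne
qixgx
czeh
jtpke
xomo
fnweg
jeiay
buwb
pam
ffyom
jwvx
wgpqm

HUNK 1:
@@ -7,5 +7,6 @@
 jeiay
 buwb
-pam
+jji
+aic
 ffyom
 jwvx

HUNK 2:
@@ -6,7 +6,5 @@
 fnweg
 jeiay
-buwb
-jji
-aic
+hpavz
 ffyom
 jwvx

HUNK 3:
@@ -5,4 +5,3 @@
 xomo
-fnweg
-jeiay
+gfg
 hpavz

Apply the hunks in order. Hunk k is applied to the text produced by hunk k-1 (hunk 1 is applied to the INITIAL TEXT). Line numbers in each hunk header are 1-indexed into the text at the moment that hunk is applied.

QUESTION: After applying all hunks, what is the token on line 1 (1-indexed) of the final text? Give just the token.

Answer: mmne

Derivation:
Hunk 1: at line 7 remove [pam] add [jji,aic] -> 13 lines: mmne qixgx czeh jtpke xomo fnweg jeiay buwb jji aic ffyom jwvx wgpqm
Hunk 2: at line 6 remove [buwb,jji,aic] add [hpavz] -> 11 lines: mmne qixgx czeh jtpke xomo fnweg jeiay hpavz ffyom jwvx wgpqm
Hunk 3: at line 5 remove [fnweg,jeiay] add [gfg] -> 10 lines: mmne qixgx czeh jtpke xomo gfg hpavz ffyom jwvx wgpqm
Final line 1: mmne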